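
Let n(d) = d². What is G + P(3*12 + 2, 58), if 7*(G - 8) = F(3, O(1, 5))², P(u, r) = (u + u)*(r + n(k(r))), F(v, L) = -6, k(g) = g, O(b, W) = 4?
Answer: 1820596/7 ≈ 2.6009e+5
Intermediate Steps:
P(u, r) = 2*u*(r + r²) (P(u, r) = (u + u)*(r + r²) = (2*u)*(r + r²) = 2*u*(r + r²))
G = 92/7 (G = 8 + (⅐)*(-6)² = 8 + (⅐)*36 = 8 + 36/7 = 92/7 ≈ 13.143)
G + P(3*12 + 2, 58) = 92/7 + 2*58*(3*12 + 2)*(1 + 58) = 92/7 + 2*58*(36 + 2)*59 = 92/7 + 2*58*38*59 = 92/7 + 260072 = 1820596/7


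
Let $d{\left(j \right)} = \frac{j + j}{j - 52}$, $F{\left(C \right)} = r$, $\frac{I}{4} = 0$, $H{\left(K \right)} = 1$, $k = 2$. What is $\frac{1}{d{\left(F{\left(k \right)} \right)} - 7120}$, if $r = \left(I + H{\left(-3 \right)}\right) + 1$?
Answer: $- \frac{25}{178002} \approx -0.00014045$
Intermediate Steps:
$I = 0$ ($I = 4 \cdot 0 = 0$)
$r = 2$ ($r = \left(0 + 1\right) + 1 = 1 + 1 = 2$)
$F{\left(C \right)} = 2$
$d{\left(j \right)} = \frac{2 j}{-52 + j}$
$\frac{1}{d{\left(F{\left(k \right)} \right)} - 7120} = \frac{1}{2 \cdot 2 \frac{1}{-52 + 2} - 7120} = \frac{1}{2 \cdot 2 \frac{1}{-50} - 7120} = \frac{1}{2 \cdot 2 \left(- \frac{1}{50}\right) - 7120} = \frac{1}{- \frac{2}{25} - 7120} = \frac{1}{- \frac{178002}{25}} = - \frac{25}{178002}$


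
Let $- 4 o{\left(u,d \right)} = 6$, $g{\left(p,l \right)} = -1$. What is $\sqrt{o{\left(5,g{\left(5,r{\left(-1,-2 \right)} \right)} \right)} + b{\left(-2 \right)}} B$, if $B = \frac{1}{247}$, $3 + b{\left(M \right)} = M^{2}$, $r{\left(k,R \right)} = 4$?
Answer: $\frac{i \sqrt{2}}{494} \approx 0.0028628 i$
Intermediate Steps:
$b{\left(M \right)} = -3 + M^{2}$
$o{\left(u,d \right)} = - \frac{3}{2}$ ($o{\left(u,d \right)} = \left(- \frac{1}{4}\right) 6 = - \frac{3}{2}$)
$B = \frac{1}{247} \approx 0.0040486$
$\sqrt{o{\left(5,g{\left(5,r{\left(-1,-2 \right)} \right)} \right)} + b{\left(-2 \right)}} B = \sqrt{- \frac{3}{2} - \left(3 - \left(-2\right)^{2}\right)} \frac{1}{247} = \sqrt{- \frac{3}{2} + \left(-3 + 4\right)} \frac{1}{247} = \sqrt{- \frac{3}{2} + 1} \cdot \frac{1}{247} = \sqrt{- \frac{1}{2}} \cdot \frac{1}{247} = \frac{i \sqrt{2}}{2} \cdot \frac{1}{247} = \frac{i \sqrt{2}}{494}$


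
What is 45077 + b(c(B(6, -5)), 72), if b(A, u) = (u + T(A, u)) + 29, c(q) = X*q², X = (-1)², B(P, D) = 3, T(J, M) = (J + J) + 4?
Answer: 45200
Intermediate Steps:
T(J, M) = 4 + 2*J (T(J, M) = 2*J + 4 = 4 + 2*J)
X = 1
c(q) = q² (c(q) = 1*q² = q²)
b(A, u) = 33 + u + 2*A (b(A, u) = (u + (4 + 2*A)) + 29 = (4 + u + 2*A) + 29 = 33 + u + 2*A)
45077 + b(c(B(6, -5)), 72) = 45077 + (33 + 72 + 2*3²) = 45077 + (33 + 72 + 2*9) = 45077 + (33 + 72 + 18) = 45077 + 123 = 45200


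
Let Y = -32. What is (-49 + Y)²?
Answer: 6561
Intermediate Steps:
(-49 + Y)² = (-49 - 32)² = (-81)² = 6561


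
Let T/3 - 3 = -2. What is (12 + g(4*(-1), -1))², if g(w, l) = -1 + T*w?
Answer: 1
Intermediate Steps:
T = 3 (T = 9 + 3*(-2) = 9 - 6 = 3)
g(w, l) = -1 + 3*w
(12 + g(4*(-1), -1))² = (12 + (-1 + 3*(4*(-1))))² = (12 + (-1 + 3*(-4)))² = (12 + (-1 - 12))² = (12 - 13)² = (-1)² = 1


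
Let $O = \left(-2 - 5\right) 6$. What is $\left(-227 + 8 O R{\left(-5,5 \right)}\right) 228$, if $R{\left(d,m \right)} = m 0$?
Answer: $-51756$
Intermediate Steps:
$O = -42$ ($O = \left(-7\right) 6 = -42$)
$R{\left(d,m \right)} = 0$
$\left(-227 + 8 O R{\left(-5,5 \right)}\right) 228 = \left(-227 + 8 \left(-42\right) 0\right) 228 = \left(-227 - 0\right) 228 = \left(-227 + 0\right) 228 = \left(-227\right) 228 = -51756$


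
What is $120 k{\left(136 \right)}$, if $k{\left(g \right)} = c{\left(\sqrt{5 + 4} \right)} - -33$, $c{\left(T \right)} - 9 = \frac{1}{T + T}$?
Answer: $5060$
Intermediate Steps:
$c{\left(T \right)} = 9 + \frac{1}{2 T}$ ($c{\left(T \right)} = 9 + \frac{1}{T + T} = 9 + \frac{1}{2 T}$)
$k{\left(g \right)} = \frac{253}{6}$ ($k{\left(g \right)} = \left(9 + \frac{1}{2 \sqrt{5 + 4}}\right) - -33 = \left(9 + \frac{1}{2 \sqrt{9}}\right) + 33 = \left(9 + \frac{1}{2 \cdot 3}\right) + 33 = \left(9 + \frac{1}{2} \cdot \frac{1}{3}\right) + 33 = \left(9 + \frac{1}{6}\right) + 33 = \frac{55}{6} + 33 = \frac{253}{6}$)
$120 k{\left(136 \right)} = 120 \cdot \frac{253}{6} = 5060$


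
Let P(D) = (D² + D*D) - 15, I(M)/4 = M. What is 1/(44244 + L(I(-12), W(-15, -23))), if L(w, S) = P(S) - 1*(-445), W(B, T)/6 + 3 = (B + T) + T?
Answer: 1/339586 ≈ 2.9448e-6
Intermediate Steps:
I(M) = 4*M
P(D) = -15 + 2*D² (P(D) = (D² + D²) - 15 = 2*D² - 15 = -15 + 2*D²)
W(B, T) = -18 + 6*B + 12*T (W(B, T) = -18 + 6*((B + T) + T) = -18 + 6*(B + 2*T) = -18 + (6*B + 12*T) = -18 + 6*B + 12*T)
L(w, S) = 430 + 2*S² (L(w, S) = (-15 + 2*S²) - 1*(-445) = (-15 + 2*S²) + 445 = 430 + 2*S²)
1/(44244 + L(I(-12), W(-15, -23))) = 1/(44244 + (430 + 2*(-18 + 6*(-15) + 12*(-23))²)) = 1/(44244 + (430 + 2*(-18 - 90 - 276)²)) = 1/(44244 + (430 + 2*(-384)²)) = 1/(44244 + (430 + 2*147456)) = 1/(44244 + (430 + 294912)) = 1/(44244 + 295342) = 1/339586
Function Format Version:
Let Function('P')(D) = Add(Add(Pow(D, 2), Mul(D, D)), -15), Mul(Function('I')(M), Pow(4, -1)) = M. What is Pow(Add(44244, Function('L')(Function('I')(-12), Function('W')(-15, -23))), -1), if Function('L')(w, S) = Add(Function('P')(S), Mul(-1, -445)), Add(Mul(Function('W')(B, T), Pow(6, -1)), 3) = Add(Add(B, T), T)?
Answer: Rational(1, 339586) ≈ 2.9448e-6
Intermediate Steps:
Function('I')(M) = Mul(4, M)
Function('P')(D) = Add(-15, Mul(2, Pow(D, 2))) (Function('P')(D) = Add(Add(Pow(D, 2), Pow(D, 2)), -15) = Add(Mul(2, Pow(D, 2)), -15) = Add(-15, Mul(2, Pow(D, 2))))
Function('W')(B, T) = Add(-18, Mul(6, B), Mul(12, T)) (Function('W')(B, T) = Add(-18, Mul(6, Add(Add(B, T), T))) = Add(-18, Mul(6, Add(B, Mul(2, T)))) = Add(-18, Add(Mul(6, B), Mul(12, T))) = Add(-18, Mul(6, B), Mul(12, T)))
Function('L')(w, S) = Add(430, Mul(2, Pow(S, 2))) (Function('L')(w, S) = Add(Add(-15, Mul(2, Pow(S, 2))), Mul(-1, -445)) = Add(Add(-15, Mul(2, Pow(S, 2))), 445) = Add(430, Mul(2, Pow(S, 2))))
Pow(Add(44244, Function('L')(Function('I')(-12), Function('W')(-15, -23))), -1) = Pow(Add(44244, Add(430, Mul(2, Pow(Add(-18, Mul(6, -15), Mul(12, -23)), 2)))), -1) = Pow(Add(44244, Add(430, Mul(2, Pow(Add(-18, -90, -276), 2)))), -1) = Pow(Add(44244, Add(430, Mul(2, Pow(-384, 2)))), -1) = Pow(Add(44244, Add(430, Mul(2, 147456))), -1) = Pow(Add(44244, Add(430, 294912)), -1) = Pow(Add(44244, 295342), -1) = Pow(339586, -1) = Rational(1, 339586)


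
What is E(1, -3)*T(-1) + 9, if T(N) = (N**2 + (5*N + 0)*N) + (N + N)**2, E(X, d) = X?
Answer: 19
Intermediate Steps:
T(N) = 10*N**2 (T(N) = (N**2 + (5*N)*N) + (2*N)**2 = (N**2 + 5*N**2) + 4*N**2 = 6*N**2 + 4*N**2 = 10*N**2)
E(1, -3)*T(-1) + 9 = 1*(10*(-1)**2) + 9 = 1*(10*1) + 9 = 1*10 + 9 = 10 + 9 = 19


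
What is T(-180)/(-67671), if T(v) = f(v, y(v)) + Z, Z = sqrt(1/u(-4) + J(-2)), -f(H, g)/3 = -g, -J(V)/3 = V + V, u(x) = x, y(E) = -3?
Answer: 1/7519 - sqrt(47)/135342 ≈ 8.2342e-5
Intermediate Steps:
J(V) = -6*V (J(V) = -3*(V + V) = -6*V)
f(H, g) = 3*g (f(H, g) = -(-3)*g = 3*g)
Z = sqrt(47)/2 (Z = sqrt(1/(-4) - 6*(-2)) = sqrt(-1/4 + 12) = sqrt(47/4) = sqrt(47)/2 ≈ 3.4278)
T(v) = -9 + sqrt(47)/2 (T(v) = 3*(-3) + sqrt(47)/2 = -9 + sqrt(47)/2)
T(-180)/(-67671) = (-9 + sqrt(47)/2)/(-67671) = (-9 + sqrt(47)/2)*(-1/67671) = 1/7519 - sqrt(47)/135342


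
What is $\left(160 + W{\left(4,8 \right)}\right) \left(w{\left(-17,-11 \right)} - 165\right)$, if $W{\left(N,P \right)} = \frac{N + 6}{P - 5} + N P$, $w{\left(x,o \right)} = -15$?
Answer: $-35160$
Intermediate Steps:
$W{\left(N,P \right)} = N P + \frac{6 + N}{-5 + P}$ ($W{\left(N,P \right)} = \frac{6 + N}{-5 + P} + N P = N P + \frac{6 + N}{-5 + P}$)
$\left(160 + W{\left(4,8 \right)}\right) \left(w{\left(-17,-11 \right)} - 165\right) = \left(160 + \frac{6 + 4 + 4 \cdot 8^{2} - 20 \cdot 8}{-5 + 8}\right) \left(-15 - 165\right) = \left(160 + \frac{6 + 4 + 4 \cdot 64 - 160}{3}\right) \left(-180\right) = \left(160 + \frac{6 + 4 + 256 - 160}{3}\right) \left(-180\right) = \left(160 + \frac{1}{3} \cdot 106\right) \left(-180\right) = \left(160 + \frac{106}{3}\right) \left(-180\right) = \frac{586}{3} \left(-180\right) = -35160$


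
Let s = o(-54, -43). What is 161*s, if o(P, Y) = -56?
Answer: -9016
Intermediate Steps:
s = -56
161*s = 161*(-56) = -9016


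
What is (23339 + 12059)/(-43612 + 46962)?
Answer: 17699/1675 ≈ 10.567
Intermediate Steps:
(23339 + 12059)/(-43612 + 46962) = 35398/3350 = 35398*(1/3350) = 17699/1675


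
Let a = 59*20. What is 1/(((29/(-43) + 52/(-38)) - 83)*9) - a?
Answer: -737878417/625320 ≈ -1180.0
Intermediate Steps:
a = 1180
1/(((29/(-43) + 52/(-38)) - 83)*9) - a = 1/(((29/(-43) + 52/(-38)) - 83)*9) - 1*1180 = 1/(((29*(-1/43) + 52*(-1/38)) - 83)*9) - 1180 = 1/(((-29/43 - 26/19) - 83)*9) - 1180 = 1/((-1669/817 - 83)*9) - 1180 = 1/(-69480/817*9) - 1180 = 1/(-625320/817) - 1180 = -817/625320 - 1180 = -737878417/625320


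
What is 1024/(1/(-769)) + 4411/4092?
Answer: -292933231/372 ≈ -7.8746e+5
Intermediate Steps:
1024/(1/(-769)) + 4411/4092 = 1024/(-1/769) + 4411*(1/4092) = 1024*(-769) + 401/372 = -787456 + 401/372 = -292933231/372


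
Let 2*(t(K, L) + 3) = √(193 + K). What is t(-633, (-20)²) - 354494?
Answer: -354497 + I*√110 ≈ -3.545e+5 + 10.488*I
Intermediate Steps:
t(K, L) = -3 + √(193 + K)/2
t(-633, (-20)²) - 354494 = (-3 + √(193 - 633)/2) - 354494 = (-3 + √(-440)/2) - 354494 = (-3 + (2*I*√110)/2) - 354494 = (-3 + I*√110) - 354494 = -354497 + I*√110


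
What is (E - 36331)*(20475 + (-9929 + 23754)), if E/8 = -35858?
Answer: -11085588500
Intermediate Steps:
E = -286864 (E = 8*(-35858) = -286864)
(E - 36331)*(20475 + (-9929 + 23754)) = (-286864 - 36331)*(20475 + (-9929 + 23754)) = -323195*(20475 + 13825) = -323195*34300 = -11085588500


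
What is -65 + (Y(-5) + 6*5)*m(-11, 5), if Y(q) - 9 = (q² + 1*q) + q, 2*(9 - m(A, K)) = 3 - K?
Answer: 475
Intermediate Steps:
m(A, K) = 15/2 + K/2 (m(A, K) = 9 - (3 - K)/2 = 9 + (-3/2 + K/2) = 15/2 + K/2)
Y(q) = 9 + q² + 2*q (Y(q) = 9 + ((q² + 1*q) + q) = 9 + ((q² + q) + q) = 9 + ((q + q²) + q) = 9 + (q² + 2*q) = 9 + q² + 2*q)
-65 + (Y(-5) + 6*5)*m(-11, 5) = -65 + ((9 + (-5)² + 2*(-5)) + 6*5)*(15/2 + (½)*5) = -65 + ((9 + 25 - 10) + 30)*(15/2 + 5/2) = -65 + (24 + 30)*10 = -65 + 54*10 = -65 + 540 = 475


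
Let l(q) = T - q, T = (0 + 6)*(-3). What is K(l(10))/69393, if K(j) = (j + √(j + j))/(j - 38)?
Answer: 14/2289969 - I*√14/2289969 ≈ 6.1136e-6 - 1.6339e-6*I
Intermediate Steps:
T = -18 (T = 6*(-3) = -18)
l(q) = -18 - q
K(j) = (j + √2*√j)/(-38 + j) (K(j) = (j + √(2*j))/(-38 + j) = (j + √2*√j)/(-38 + j))
K(l(10))/69393 = (((-18 - 1*10) + √2*√(-18 - 1*10))/(-38 + (-18 - 1*10)))/69393 = (((-18 - 10) + √2*√(-18 - 10))/(-38 + (-18 - 10)))*(1/69393) = ((-28 + √2*√(-28))/(-38 - 28))*(1/69393) = ((-28 + √2*(2*I*√7))/(-66))*(1/69393) = -(-28 + 2*I*√14)/66*(1/69393) = (14/33 - I*√14/33)*(1/69393) = 14/2289969 - I*√14/2289969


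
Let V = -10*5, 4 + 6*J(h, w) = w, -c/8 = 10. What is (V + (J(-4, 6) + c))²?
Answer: 151321/9 ≈ 16813.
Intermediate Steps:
c = -80 (c = -8*10 = -80)
J(h, w) = -⅔ + w/6
V = -50
(V + (J(-4, 6) + c))² = (-50 + ((-⅔ + (⅙)*6) - 80))² = (-50 + ((-⅔ + 1) - 80))² = (-50 + (⅓ - 80))² = (-50 - 239/3)² = (-389/3)² = 151321/9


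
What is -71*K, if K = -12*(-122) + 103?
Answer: -111257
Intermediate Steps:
K = 1567 (K = 1464 + 103 = 1567)
-71*K = -71*1567 = -111257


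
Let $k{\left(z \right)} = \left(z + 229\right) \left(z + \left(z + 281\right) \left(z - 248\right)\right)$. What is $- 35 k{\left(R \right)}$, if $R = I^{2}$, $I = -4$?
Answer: $590714600$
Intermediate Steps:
$R = 16$ ($R = \left(-4\right)^{2} = 16$)
$k{\left(z \right)} = \left(229 + z\right) \left(z + \left(-248 + z\right) \left(281 + z\right)\right)$ ($k{\left(z \right)} = \left(229 + z\right) \left(z + \left(281 + z\right) \left(-248 + z\right)\right) = \left(229 + z\right) \left(z + \left(-248 + z\right) \left(281 + z\right)\right)$)
$- 35 k{\left(R \right)} = - 35 \left(-15958552 + 16^{3} - 990432 + 263 \cdot 16^{2}\right) = - 35 \left(-15958552 + 4096 - 990432 + 263 \cdot 256\right) = - 35 \left(-15958552 + 4096 - 990432 + 67328\right) = \left(-35\right) \left(-16877560\right) = 590714600$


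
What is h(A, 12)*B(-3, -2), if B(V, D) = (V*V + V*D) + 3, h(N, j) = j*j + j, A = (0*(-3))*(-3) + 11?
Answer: 2808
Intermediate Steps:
A = 11 (A = 0*(-3) + 11 = 0 + 11 = 11)
h(N, j) = j + j**2 (h(N, j) = j**2 + j = j + j**2)
B(V, D) = 3 + V**2 + D*V (B(V, D) = (V**2 + D*V) + 3 = 3 + V**2 + D*V)
h(A, 12)*B(-3, -2) = (12*(1 + 12))*(3 + (-3)**2 - 2*(-3)) = (12*13)*(3 + 9 + 6) = 156*18 = 2808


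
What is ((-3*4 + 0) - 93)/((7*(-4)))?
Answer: 15/4 ≈ 3.7500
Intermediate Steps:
((-3*4 + 0) - 93)/((7*(-4))) = ((-12 + 0) - 93)/(-28) = (-12 - 93)*(-1/28) = -105*(-1/28) = 15/4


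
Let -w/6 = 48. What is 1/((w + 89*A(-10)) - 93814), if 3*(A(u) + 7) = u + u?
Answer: -3/285955 ≈ -1.0491e-5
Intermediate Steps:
w = -288 (w = -6*48 = -288)
A(u) = -7 + 2*u/3 (A(u) = -7 + (u + u)/3 = -7 + (2*u)/3 = -7 + 2*u/3)
1/((w + 89*A(-10)) - 93814) = 1/((-288 + 89*(-7 + (⅔)*(-10))) - 93814) = 1/((-288 + 89*(-7 - 20/3)) - 93814) = 1/((-288 + 89*(-41/3)) - 93814) = 1/((-288 - 3649/3) - 93814) = 1/(-4513/3 - 93814) = 1/(-285955/3) = -3/285955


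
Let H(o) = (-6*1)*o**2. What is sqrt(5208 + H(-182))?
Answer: 96*I*sqrt(21) ≈ 439.93*I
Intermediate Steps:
H(o) = -6*o**2
sqrt(5208 + H(-182)) = sqrt(5208 - 6*(-182)**2) = sqrt(5208 - 6*33124) = sqrt(5208 - 198744) = sqrt(-193536) = 96*I*sqrt(21)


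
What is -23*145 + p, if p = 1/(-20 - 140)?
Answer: -533601/160 ≈ -3335.0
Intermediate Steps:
p = -1/160 (p = 1/(-160) = -1/160 ≈ -0.0062500)
-23*145 + p = -23*145 - 1/160 = -3335 - 1/160 = -533601/160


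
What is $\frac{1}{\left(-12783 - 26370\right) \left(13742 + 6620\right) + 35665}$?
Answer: $- \frac{1}{797197721} \approx -1.2544 \cdot 10^{-9}$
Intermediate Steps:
$\frac{1}{\left(-12783 - 26370\right) \left(13742 + 6620\right) + 35665} = \frac{1}{\left(-39153\right) 20362 + 35665} = \frac{1}{-797233386 + 35665} = \frac{1}{-797197721} = - \frac{1}{797197721}$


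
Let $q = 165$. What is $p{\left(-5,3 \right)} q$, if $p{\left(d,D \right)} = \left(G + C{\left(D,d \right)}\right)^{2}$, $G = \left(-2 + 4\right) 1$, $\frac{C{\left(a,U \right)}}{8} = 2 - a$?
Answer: $5940$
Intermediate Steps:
$C{\left(a,U \right)} = 16 - 8 a$ ($C{\left(a,U \right)} = 8 \left(2 - a\right) = 16 - 8 a$)
$G = 2$ ($G = 2 \cdot 1 = 2$)
$p{\left(d,D \right)} = \left(18 - 8 D\right)^{2}$ ($p{\left(d,D \right)} = \left(2 - \left(-16 + 8 D\right)\right)^{2} = \left(18 - 8 D\right)^{2}$)
$p{\left(-5,3 \right)} q = 4 \left(-9 + 4 \cdot 3\right)^{2} \cdot 165 = 4 \left(-9 + 12\right)^{2} \cdot 165 = 4 \cdot 3^{2} \cdot 165 = 4 \cdot 9 \cdot 165 = 36 \cdot 165 = 5940$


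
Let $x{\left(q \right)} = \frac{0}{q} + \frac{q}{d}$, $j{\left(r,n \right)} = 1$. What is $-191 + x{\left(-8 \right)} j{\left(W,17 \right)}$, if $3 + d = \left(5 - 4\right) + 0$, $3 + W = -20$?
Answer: $-187$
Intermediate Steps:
$W = -23$ ($W = -3 - 20 = -23$)
$d = -2$ ($d = -3 + \left(\left(5 - 4\right) + 0\right) = -3 + \left(1 + 0\right) = -3 + 1 = -2$)
$x{\left(q \right)} = - \frac{q}{2}$ ($x{\left(q \right)} = \frac{0}{q} + \frac{q}{-2} = 0 + q \left(- \frac{1}{2}\right) = 0 - \frac{q}{2} = - \frac{q}{2}$)
$-191 + x{\left(-8 \right)} j{\left(W,17 \right)} = -191 + \left(- \frac{1}{2}\right) \left(-8\right) 1 = -191 + 4 \cdot 1 = -191 + 4 = -187$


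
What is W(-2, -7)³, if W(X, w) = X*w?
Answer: 2744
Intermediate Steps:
W(-2, -7)³ = (-2*(-7))³ = 14³ = 2744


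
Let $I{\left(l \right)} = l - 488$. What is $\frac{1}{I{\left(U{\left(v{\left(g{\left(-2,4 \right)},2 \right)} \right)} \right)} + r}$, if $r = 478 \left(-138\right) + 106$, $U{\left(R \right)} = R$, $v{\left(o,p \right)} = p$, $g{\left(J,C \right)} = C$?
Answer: $- \frac{1}{66344} \approx -1.5073 \cdot 10^{-5}$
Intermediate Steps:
$I{\left(l \right)} = -488 + l$ ($I{\left(l \right)} = l - 488 = -488 + l$)
$r = -65858$ ($r = -65964 + 106 = -65858$)
$\frac{1}{I{\left(U{\left(v{\left(g{\left(-2,4 \right)},2 \right)} \right)} \right)} + r} = \frac{1}{\left(-488 + 2\right) - 65858} = \frac{1}{-486 - 65858} = \frac{1}{-66344} = - \frac{1}{66344}$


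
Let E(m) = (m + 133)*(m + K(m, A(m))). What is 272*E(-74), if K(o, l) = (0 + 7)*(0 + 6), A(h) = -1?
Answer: -513536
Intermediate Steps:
K(o, l) = 42 (K(o, l) = 7*6 = 42)
E(m) = (42 + m)*(133 + m) (E(m) = (m + 133)*(m + 42) = (133 + m)*(42 + m) = (42 + m)*(133 + m))
272*E(-74) = 272*(5586 + (-74)**2 + 175*(-74)) = 272*(5586 + 5476 - 12950) = 272*(-1888) = -513536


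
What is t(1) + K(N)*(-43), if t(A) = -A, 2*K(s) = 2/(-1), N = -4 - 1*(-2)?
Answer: 42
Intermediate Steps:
N = -2 (N = -4 + 2 = -2)
K(s) = -1 (K(s) = (2/(-1))/2 = (2*(-1))/2 = (1/2)*(-2) = -1)
t(1) + K(N)*(-43) = -1*1 - 1*(-43) = -1 + 43 = 42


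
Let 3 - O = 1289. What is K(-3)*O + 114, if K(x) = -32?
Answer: 41266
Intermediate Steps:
O = -1286 (O = 3 - 1*1289 = 3 - 1289 = -1286)
K(-3)*O + 114 = -32*(-1286) + 114 = 41152 + 114 = 41266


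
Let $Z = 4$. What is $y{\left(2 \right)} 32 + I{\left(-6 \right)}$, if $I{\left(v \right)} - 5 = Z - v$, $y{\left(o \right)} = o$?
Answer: $79$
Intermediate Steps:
$I{\left(v \right)} = 9 - v$ ($I{\left(v \right)} = 5 - \left(-4 + v\right) = 9 - v$)
$y{\left(2 \right)} 32 + I{\left(-6 \right)} = 2 \cdot 32 + \left(9 - -6\right) = 64 + \left(9 + 6\right) = 64 + 15 = 79$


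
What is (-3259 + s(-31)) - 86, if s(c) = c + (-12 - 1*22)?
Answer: -3410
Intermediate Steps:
s(c) = -34 + c (s(c) = c + (-12 - 22) = c - 34 = -34 + c)
(-3259 + s(-31)) - 86 = (-3259 + (-34 - 31)) - 86 = (-3259 - 65) - 86 = -3324 - 86 = -3410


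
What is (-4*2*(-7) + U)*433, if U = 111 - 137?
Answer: 12990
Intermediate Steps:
U = -26
(-4*2*(-7) + U)*433 = (-4*2*(-7) - 26)*433 = (-8*(-7) - 26)*433 = (56 - 26)*433 = 30*433 = 12990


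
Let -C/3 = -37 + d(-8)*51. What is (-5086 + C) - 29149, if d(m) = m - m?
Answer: -34124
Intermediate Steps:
d(m) = 0
C = 111 (C = -3*(-37 + 0*51) = -3*(-37 + 0) = -3*(-37) = 111)
(-5086 + C) - 29149 = (-5086 + 111) - 29149 = -4975 - 29149 = -34124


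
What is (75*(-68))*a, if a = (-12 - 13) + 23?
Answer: 10200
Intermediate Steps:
a = -2 (a = -25 + 23 = -2)
(75*(-68))*a = (75*(-68))*(-2) = -5100*(-2) = 10200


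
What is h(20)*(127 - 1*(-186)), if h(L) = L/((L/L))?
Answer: 6260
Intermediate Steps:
h(L) = L (h(L) = L/1 = L*1 = L)
h(20)*(127 - 1*(-186)) = 20*(127 - 1*(-186)) = 20*(127 + 186) = 20*313 = 6260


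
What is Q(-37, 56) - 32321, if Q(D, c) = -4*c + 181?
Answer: -32364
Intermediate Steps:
Q(D, c) = 181 - 4*c
Q(-37, 56) - 32321 = (181 - 4*56) - 32321 = (181 - 224) - 32321 = -43 - 32321 = -32364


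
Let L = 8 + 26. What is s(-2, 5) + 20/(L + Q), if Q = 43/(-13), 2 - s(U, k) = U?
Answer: 1856/399 ≈ 4.6516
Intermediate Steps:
s(U, k) = 2 - U
L = 34
Q = -43/13 (Q = 43*(-1/13) = -43/13 ≈ -3.3077)
s(-2, 5) + 20/(L + Q) = (2 - 1*(-2)) + 20/(34 - 43/13) = (2 + 2) + 20/(399/13) = 4 + (13/399)*20 = 4 + 260/399 = 1856/399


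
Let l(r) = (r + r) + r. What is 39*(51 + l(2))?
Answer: 2223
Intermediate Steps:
l(r) = 3*r (l(r) = 2*r + r = 3*r)
39*(51 + l(2)) = 39*(51 + 3*2) = 39*(51 + 6) = 39*57 = 2223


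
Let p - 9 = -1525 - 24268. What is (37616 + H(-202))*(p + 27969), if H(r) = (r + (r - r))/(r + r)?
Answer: 164384105/2 ≈ 8.2192e+7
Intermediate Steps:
H(r) = ½ (H(r) = (r + 0)/((2*r)) = r*(1/(2*r)) = ½)
p = -25784 (p = 9 + (-1525 - 24268) = 9 - 25793 = -25784)
(37616 + H(-202))*(p + 27969) = (37616 + ½)*(-25784 + 27969) = (75233/2)*2185 = 164384105/2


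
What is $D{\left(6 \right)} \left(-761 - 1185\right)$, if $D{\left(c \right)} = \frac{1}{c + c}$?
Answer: $- \frac{973}{6} \approx -162.17$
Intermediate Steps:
$D{\left(c \right)} = \frac{1}{2 c}$
$D{\left(6 \right)} \left(-761 - 1185\right) = \frac{1}{2 \cdot 6} \left(-761 - 1185\right) = \frac{1}{2} \cdot \frac{1}{6} \left(-1946\right) = \frac{1}{12} \left(-1946\right) = - \frac{973}{6}$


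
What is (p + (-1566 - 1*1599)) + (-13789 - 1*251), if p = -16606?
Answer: -33811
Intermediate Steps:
(p + (-1566 - 1*1599)) + (-13789 - 1*251) = (-16606 + (-1566 - 1*1599)) + (-13789 - 1*251) = (-16606 + (-1566 - 1599)) + (-13789 - 251) = (-16606 - 3165) - 14040 = -19771 - 14040 = -33811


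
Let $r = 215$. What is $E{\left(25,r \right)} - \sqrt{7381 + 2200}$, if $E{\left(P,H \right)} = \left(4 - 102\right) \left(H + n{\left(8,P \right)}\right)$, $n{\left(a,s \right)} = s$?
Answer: $-23520 - \sqrt{9581} \approx -23618.0$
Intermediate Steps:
$E{\left(P,H \right)} = - 98 H - 98 P$ ($E{\left(P,H \right)} = \left(4 - 102\right) \left(H + P\right) = - 98 \left(H + P\right) = - 98 H - 98 P$)
$E{\left(25,r \right)} - \sqrt{7381 + 2200} = \left(\left(-98\right) 215 - 2450\right) - \sqrt{7381 + 2200} = \left(-21070 - 2450\right) - \sqrt{9581} = -23520 - \sqrt{9581}$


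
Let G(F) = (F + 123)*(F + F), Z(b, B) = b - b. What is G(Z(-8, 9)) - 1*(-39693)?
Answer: 39693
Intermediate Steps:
Z(b, B) = 0
G(F) = 2*F*(123 + F) (G(F) = (123 + F)*(2*F) = 2*F*(123 + F))
G(Z(-8, 9)) - 1*(-39693) = 2*0*(123 + 0) - 1*(-39693) = 2*0*123 + 39693 = 0 + 39693 = 39693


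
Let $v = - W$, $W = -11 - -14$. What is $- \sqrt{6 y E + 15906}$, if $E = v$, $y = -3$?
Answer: $- 2 \sqrt{3990} \approx -126.33$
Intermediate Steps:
$W = 3$ ($W = -11 + 14 = 3$)
$v = -3$ ($v = \left(-1\right) 3 = -3$)
$E = -3$
$- \sqrt{6 y E + 15906} = - \sqrt{6 \left(-3\right) \left(-3\right) + 15906} = - \sqrt{\left(-18\right) \left(-3\right) + 15906} = - \sqrt{54 + 15906} = - \sqrt{15960} = - 2 \sqrt{3990}$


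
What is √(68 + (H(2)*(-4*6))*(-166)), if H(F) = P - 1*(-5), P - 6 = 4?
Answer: 2*√14957 ≈ 244.60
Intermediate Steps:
P = 10 (P = 6 + 4 = 10)
H(F) = 15 (H(F) = 10 - 1*(-5) = 10 + 5 = 15)
√(68 + (H(2)*(-4*6))*(-166)) = √(68 + (15*(-4*6))*(-166)) = √(68 + (15*(-24))*(-166)) = √(68 - 360*(-166)) = √(68 + 59760) = √59828 = 2*√14957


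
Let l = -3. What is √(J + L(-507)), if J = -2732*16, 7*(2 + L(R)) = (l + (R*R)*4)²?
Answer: √7400263774757/7 ≈ 3.8862e+5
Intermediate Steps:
L(R) = -2 + (-3 + 4*R²)²/7 (L(R) = -2 + (-3 + (R*R)*4)²/7 = -2 + (-3 + R²*4)²/7 = -2 + (-3 + 4*R²)²/7)
J = -43712
√(J + L(-507)) = √(-43712 + (-2 + (-3 + 4*(-507)²)²/7)) = √(-43712 + (-2 + (-3 + 4*257049)²/7)) = √(-43712 + (-2 + (-3 + 1028196)²/7)) = √(-43712 + (-2 + (⅐)*1028193²)) = √(-43712 + (-2 + (⅐)*1057180845249)) = √(-43712 + (-2 + 1057180845249/7)) = √(-43712 + 1057180845235/7) = √(1057180539251/7) = √7400263774757/7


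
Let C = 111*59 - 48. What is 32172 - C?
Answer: 25671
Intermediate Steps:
C = 6501 (C = 6549 - 48 = 6501)
32172 - C = 32172 - 1*6501 = 32172 - 6501 = 25671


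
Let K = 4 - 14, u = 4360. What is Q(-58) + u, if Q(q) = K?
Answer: 4350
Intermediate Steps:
K = -10
Q(q) = -10
Q(-58) + u = -10 + 4360 = 4350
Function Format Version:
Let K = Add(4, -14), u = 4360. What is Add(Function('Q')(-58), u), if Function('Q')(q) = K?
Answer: 4350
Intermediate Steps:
K = -10
Function('Q')(q) = -10
Add(Function('Q')(-58), u) = Add(-10, 4360) = 4350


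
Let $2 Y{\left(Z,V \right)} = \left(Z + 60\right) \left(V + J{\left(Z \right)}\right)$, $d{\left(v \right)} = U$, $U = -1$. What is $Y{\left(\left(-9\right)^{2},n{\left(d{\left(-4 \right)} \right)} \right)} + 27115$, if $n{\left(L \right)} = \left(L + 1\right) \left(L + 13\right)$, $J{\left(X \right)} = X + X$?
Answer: $38536$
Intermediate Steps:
$J{\left(X \right)} = 2 X$
$d{\left(v \right)} = -1$
$n{\left(L \right)} = \left(1 + L\right) \left(13 + L\right)$
$Y{\left(Z,V \right)} = \frac{\left(60 + Z\right) \left(V + 2 Z\right)}{2}$ ($Y{\left(Z,V \right)} = \frac{\left(Z + 60\right) \left(V + 2 Z\right)}{2} = \frac{\left(60 + Z\right) \left(V + 2 Z\right)}{2}$)
$Y{\left(\left(-9\right)^{2},n{\left(d{\left(-4 \right)} \right)} \right)} + 27115 = \left(\left(\left(-9\right)^{2}\right)^{2} + 30 \left(13 + \left(-1\right)^{2} + 14 \left(-1\right)\right) + 60 \left(-9\right)^{2} + \frac{\left(13 + \left(-1\right)^{2} + 14 \left(-1\right)\right) \left(-9\right)^{2}}{2}\right) + 27115 = \left(81^{2} + 30 \left(13 + 1 - 14\right) + 60 \cdot 81 + \frac{1}{2} \left(13 + 1 - 14\right) 81\right) + 27115 = \left(6561 + 30 \cdot 0 + 4860 + \frac{1}{2} \cdot 0 \cdot 81\right) + 27115 = \left(6561 + 0 + 4860 + 0\right) + 27115 = 11421 + 27115 = 38536$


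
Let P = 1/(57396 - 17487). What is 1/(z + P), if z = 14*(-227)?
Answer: -39909/126830801 ≈ -0.00031466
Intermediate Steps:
P = 1/39909 ≈ 2.5057e-5
z = -3178
1/(z + P) = 1/(-3178 + 1/39909) = 1/(-126830801/39909) = -39909/126830801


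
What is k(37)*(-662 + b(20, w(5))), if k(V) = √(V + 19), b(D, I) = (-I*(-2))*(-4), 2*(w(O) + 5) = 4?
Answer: -1276*√14 ≈ -4774.4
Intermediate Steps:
w(O) = -3 (w(O) = -5 + (½)*4 = -5 + 2 = -3)
b(D, I) = -8*I (b(D, I) = (2*I)*(-4) = -8*I)
k(V) = √(19 + V)
k(37)*(-662 + b(20, w(5))) = √(19 + 37)*(-662 - 8*(-3)) = √56*(-662 + 24) = (2*√14)*(-638) = -1276*√14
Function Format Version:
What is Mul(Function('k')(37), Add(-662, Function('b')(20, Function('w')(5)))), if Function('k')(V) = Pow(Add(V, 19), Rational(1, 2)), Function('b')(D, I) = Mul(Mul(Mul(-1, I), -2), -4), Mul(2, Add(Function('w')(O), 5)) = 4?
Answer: Mul(-1276, Pow(14, Rational(1, 2))) ≈ -4774.4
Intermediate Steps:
Function('w')(O) = -3 (Function('w')(O) = Add(-5, Mul(Rational(1, 2), 4)) = Add(-5, 2) = -3)
Function('b')(D, I) = Mul(-8, I) (Function('b')(D, I) = Mul(Mul(2, I), -4) = Mul(-8, I))
Function('k')(V) = Pow(Add(19, V), Rational(1, 2))
Mul(Function('k')(37), Add(-662, Function('b')(20, Function('w')(5)))) = Mul(Pow(Add(19, 37), Rational(1, 2)), Add(-662, Mul(-8, -3))) = Mul(Pow(56, Rational(1, 2)), Add(-662, 24)) = Mul(Mul(2, Pow(14, Rational(1, 2))), -638) = Mul(-1276, Pow(14, Rational(1, 2)))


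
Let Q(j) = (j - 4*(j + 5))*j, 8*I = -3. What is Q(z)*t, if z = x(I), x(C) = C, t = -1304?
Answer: -73839/8 ≈ -9229.9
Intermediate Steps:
I = -3/8 (I = (1/8)*(-3) = -3/8 ≈ -0.37500)
z = -3/8 ≈ -0.37500
Q(j) = j*(-20 - 3*j) (Q(j) = (j - 4*(5 + j))*j = (j + (-20 - 4*j))*j = (-20 - 3*j)*j = j*(-20 - 3*j))
Q(z)*t = -1*(-3/8)*(20 + 3*(-3/8))*(-1304) = -1*(-3/8)*(20 - 9/8)*(-1304) = -1*(-3/8)*151/8*(-1304) = (453/64)*(-1304) = -73839/8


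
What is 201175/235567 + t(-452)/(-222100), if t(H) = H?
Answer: 11196860946/13079857675 ≈ 0.85604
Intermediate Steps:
201175/235567 + t(-452)/(-222100) = 201175/235567 - 452/(-222100) = 201175*(1/235567) - 452*(-1/222100) = 201175/235567 + 113/55525 = 11196860946/13079857675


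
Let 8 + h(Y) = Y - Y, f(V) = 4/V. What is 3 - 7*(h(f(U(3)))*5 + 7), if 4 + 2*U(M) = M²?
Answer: 234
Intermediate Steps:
U(M) = -2 + M²/2
h(Y) = -8 (h(Y) = -8 + (Y - Y) = -8 + 0 = -8)
3 - 7*(h(f(U(3)))*5 + 7) = 3 - 7*(-8*5 + 7) = 3 - 7*(-40 + 7) = 3 - 7*(-33) = 3 + 231 = 234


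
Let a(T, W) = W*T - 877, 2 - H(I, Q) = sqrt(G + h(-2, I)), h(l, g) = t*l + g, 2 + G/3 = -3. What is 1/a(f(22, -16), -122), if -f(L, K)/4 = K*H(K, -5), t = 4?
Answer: -16493/2649648745 - 7808*I*sqrt(39)/2649648745 ≈ -6.2246e-6 - 1.8403e-5*I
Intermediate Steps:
G = -15 (G = -6 + 3*(-3) = -6 - 9 = -15)
h(l, g) = g + 4*l (h(l, g) = 4*l + g = g + 4*l)
H(I, Q) = 2 - sqrt(-23 + I) (H(I, Q) = 2 - sqrt(-15 + (I + 4*(-2))) = 2 - sqrt(-15 + (I - 8)) = 2 - sqrt(-15 + (-8 + I)) = 2 - sqrt(-23 + I))
f(L, K) = -4*K*(2 - sqrt(-23 + K))
a(T, W) = -877 + T*W (a(T, W) = T*W - 877 = -877 + T*W)
1/a(f(22, -16), -122) = 1/(-877 + (4*(-16)*(-2 + sqrt(-23 - 16)))*(-122)) = 1/(-877 + (4*(-16)*(-2 + sqrt(-39)))*(-122)) = 1/(-877 + (4*(-16)*(-2 + I*sqrt(39)))*(-122)) = 1/(-877 + (128 - 64*I*sqrt(39))*(-122)) = 1/(-877 + (-15616 + 7808*I*sqrt(39))) = 1/(-16493 + 7808*I*sqrt(39))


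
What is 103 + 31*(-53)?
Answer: -1540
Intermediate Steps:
103 + 31*(-53) = 103 - 1643 = -1540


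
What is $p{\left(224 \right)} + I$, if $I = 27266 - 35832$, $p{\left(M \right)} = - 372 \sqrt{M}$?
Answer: $-8566 - 1488 \sqrt{14} \approx -14134.0$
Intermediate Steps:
$I = -8566$ ($I = 27266 - 35832 = -8566$)
$p{\left(224 \right)} + I = - 372 \sqrt{224} - 8566 = - 372 \cdot 4 \sqrt{14} - 8566 = - 1488 \sqrt{14} - 8566 = -8566 - 1488 \sqrt{14}$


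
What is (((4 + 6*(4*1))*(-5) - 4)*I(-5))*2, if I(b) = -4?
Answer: 1152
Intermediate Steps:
(((4 + 6*(4*1))*(-5) - 4)*I(-5))*2 = (((4 + 6*(4*1))*(-5) - 4)*(-4))*2 = (((4 + 6*4)*(-5) - 4)*(-4))*2 = (((4 + 24)*(-5) - 4)*(-4))*2 = ((28*(-5) - 4)*(-4))*2 = ((-140 - 4)*(-4))*2 = -144*(-4)*2 = 576*2 = 1152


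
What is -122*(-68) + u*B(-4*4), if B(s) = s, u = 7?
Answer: 8184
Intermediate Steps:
-122*(-68) + u*B(-4*4) = -122*(-68) + 7*(-4*4) = 8296 + 7*(-16) = 8296 - 112 = 8184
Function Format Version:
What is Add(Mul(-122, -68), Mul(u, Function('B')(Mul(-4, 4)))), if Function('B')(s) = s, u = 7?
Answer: 8184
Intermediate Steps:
Add(Mul(-122, -68), Mul(u, Function('B')(Mul(-4, 4)))) = Add(Mul(-122, -68), Mul(7, Mul(-4, 4))) = Add(8296, Mul(7, -16)) = Add(8296, -112) = 8184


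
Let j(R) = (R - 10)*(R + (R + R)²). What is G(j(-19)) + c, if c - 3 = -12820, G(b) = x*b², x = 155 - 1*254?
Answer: -169067819692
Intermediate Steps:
x = -99 (x = 155 - 254 = -99)
j(R) = (-10 + R)*(R + 4*R²) (j(R) = (-10 + R)*(R + (2*R)²) = (-10 + R)*(R + 4*R²))
G(b) = -99*b²
c = -12817 (c = 3 - 12820 = -12817)
G(j(-19)) + c = -99*361*(-10 - 39*(-19) + 4*(-19)²)² - 12817 = -99*361*(-10 + 741 + 4*361)² - 12817 = -99*361*(-10 + 741 + 1444)² - 12817 = -99*(-19*2175)² - 12817 = -99*(-41325)² - 12817 = -99*1707755625 - 12817 = -169067806875 - 12817 = -169067819692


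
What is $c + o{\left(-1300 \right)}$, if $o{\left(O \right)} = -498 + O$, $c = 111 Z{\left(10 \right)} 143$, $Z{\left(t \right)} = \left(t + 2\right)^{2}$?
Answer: $2283914$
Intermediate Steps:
$Z{\left(t \right)} = \left(2 + t\right)^{2}$
$c = 2285712$ ($c = 111 \left(2 + 10\right)^{2} \cdot 143 = 111 \cdot 12^{2} \cdot 143 = 111 \cdot 144 \cdot 143 = 15984 \cdot 143 = 2285712$)
$c + o{\left(-1300 \right)} = 2285712 - 1798 = 2283914$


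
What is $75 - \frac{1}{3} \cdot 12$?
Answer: $-300$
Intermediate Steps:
$75 - \frac{1}{3} \cdot 12 = 75 \left(-1\right) \frac{1}{3} \cdot 12 = 75 \left(\left(- \frac{1}{3}\right) 12\right) = 75 \left(-4\right) = -300$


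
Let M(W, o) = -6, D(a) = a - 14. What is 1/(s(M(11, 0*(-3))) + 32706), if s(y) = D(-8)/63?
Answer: 63/2060456 ≈ 3.0576e-5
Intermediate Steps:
D(a) = -14 + a
s(y) = -22/63 (s(y) = (-14 - 8)/63 = -22*1/63 = -22/63)
1/(s(M(11, 0*(-3))) + 32706) = 1/(-22/63 + 32706) = 1/(2060456/63) = 63/2060456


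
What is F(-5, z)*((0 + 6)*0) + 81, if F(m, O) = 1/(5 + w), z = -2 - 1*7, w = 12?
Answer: 81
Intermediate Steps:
z = -9 (z = -2 - 7 = -9)
F(m, O) = 1/17 (F(m, O) = 1/(5 + 12) = 1/17)
F(-5, z)*((0 + 6)*0) + 81 = ((0 + 6)*0)/17 + 81 = (6*0)/17 + 81 = (1/17)*0 + 81 = 0 + 81 = 81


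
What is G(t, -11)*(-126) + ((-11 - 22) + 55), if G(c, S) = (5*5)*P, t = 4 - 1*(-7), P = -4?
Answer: 12622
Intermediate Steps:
t = 11 (t = 4 + 7 = 11)
G(c, S) = -100 (G(c, S) = (5*5)*(-4) = 25*(-4) = -100)
G(t, -11)*(-126) + ((-11 - 22) + 55) = -100*(-126) + ((-11 - 22) + 55) = 12600 + (-33 + 55) = 12600 + 22 = 12622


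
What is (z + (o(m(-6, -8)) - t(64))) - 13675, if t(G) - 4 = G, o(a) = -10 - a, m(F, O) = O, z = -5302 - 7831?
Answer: -26878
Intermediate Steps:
z = -13133
t(G) = 4 + G
(z + (o(m(-6, -8)) - t(64))) - 13675 = (-13133 + ((-10 - 1*(-8)) - (4 + 64))) - 13675 = (-13133 + ((-10 + 8) - 1*68)) - 13675 = (-13133 + (-2 - 68)) - 13675 = (-13133 - 70) - 13675 = -13203 - 13675 = -26878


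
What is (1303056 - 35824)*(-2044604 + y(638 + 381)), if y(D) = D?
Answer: -2589696306720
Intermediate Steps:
(1303056 - 35824)*(-2044604 + y(638 + 381)) = (1303056 - 35824)*(-2044604 + (638 + 381)) = 1267232*(-2044604 + 1019) = 1267232*(-2043585) = -2589696306720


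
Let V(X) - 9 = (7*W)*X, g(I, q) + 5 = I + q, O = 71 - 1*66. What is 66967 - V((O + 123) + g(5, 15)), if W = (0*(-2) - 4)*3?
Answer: 78970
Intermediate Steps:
O = 5 (O = 71 - 66 = 5)
g(I, q) = -5 + I + q (g(I, q) = -5 + (I + q) = -5 + I + q)
W = -12 (W = (0 - 4)*3 = -4*3 = -12)
V(X) = 9 - 84*X (V(X) = 9 + (7*(-12))*X = 9 - 84*X)
66967 - V((O + 123) + g(5, 15)) = 66967 - (9 - 84*((5 + 123) + (-5 + 5 + 15))) = 66967 - (9 - 84*(128 + 15)) = 66967 - (9 - 84*143) = 66967 - (9 - 12012) = 66967 - 1*(-12003) = 66967 + 12003 = 78970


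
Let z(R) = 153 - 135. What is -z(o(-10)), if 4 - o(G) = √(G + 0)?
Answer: -18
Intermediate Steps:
o(G) = 4 - √G (o(G) = 4 - √(G + 0) = 4 - √G)
z(R) = 18
-z(o(-10)) = -1*18 = -18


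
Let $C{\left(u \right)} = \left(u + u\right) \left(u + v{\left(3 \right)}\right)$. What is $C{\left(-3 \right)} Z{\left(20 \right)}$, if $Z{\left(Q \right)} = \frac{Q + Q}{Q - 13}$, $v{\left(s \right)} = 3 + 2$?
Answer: $- \frac{480}{7} \approx -68.571$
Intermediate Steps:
$v{\left(s \right)} = 5$
$Z{\left(Q \right)} = \frac{2 Q}{-13 + Q}$
$C{\left(u \right)} = 2 u \left(5 + u\right)$ ($C{\left(u \right)} = \left(u + u\right) \left(u + 5\right) = 2 u \left(5 + u\right)$)
$C{\left(-3 \right)} Z{\left(20 \right)} = 2 \left(-3\right) \left(5 - 3\right) 2 \cdot 20 \frac{1}{-13 + 20} = 2 \left(-3\right) 2 \cdot 2 \cdot 20 \cdot \frac{1}{7} = - 12 \cdot 2 \cdot 20 \cdot \frac{1}{7} = \left(-12\right) \frac{40}{7} = - \frac{480}{7}$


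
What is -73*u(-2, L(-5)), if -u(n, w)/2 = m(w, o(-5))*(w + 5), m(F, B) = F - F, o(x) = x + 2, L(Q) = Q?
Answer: 0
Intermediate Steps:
o(x) = 2 + x
m(F, B) = 0
u(n, w) = 0 (u(n, w) = -0*(w + 5) = -0*(5 + w) = -2*0 = 0)
-73*u(-2, L(-5)) = -73*0 = 0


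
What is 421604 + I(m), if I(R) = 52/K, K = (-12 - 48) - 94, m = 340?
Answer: 32463482/77 ≈ 4.2160e+5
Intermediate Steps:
K = -154 (K = -60 - 94 = -154)
I(R) = -26/77 (I(R) = 52/(-154) = 52*(-1/154) = -26/77)
421604 + I(m) = 421604 - 26/77 = 32463482/77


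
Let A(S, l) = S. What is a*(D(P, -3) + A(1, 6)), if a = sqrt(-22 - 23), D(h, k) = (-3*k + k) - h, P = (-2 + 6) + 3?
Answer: 0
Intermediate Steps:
P = 7 (P = 4 + 3 = 7)
D(h, k) = -h - 2*k (D(h, k) = -2*k - h = -h - 2*k)
a = 3*I*sqrt(5) (a = sqrt(-45) = 3*I*sqrt(5) ≈ 6.7082*I)
a*(D(P, -3) + A(1, 6)) = (3*I*sqrt(5))*((-1*7 - 2*(-3)) + 1) = (3*I*sqrt(5))*((-7 + 6) + 1) = (3*I*sqrt(5))*(-1 + 1) = (3*I*sqrt(5))*0 = 0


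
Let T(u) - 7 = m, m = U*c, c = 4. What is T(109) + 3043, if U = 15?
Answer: 3110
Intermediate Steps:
m = 60 (m = 15*4 = 60)
T(u) = 67 (T(u) = 7 + 60 = 67)
T(109) + 3043 = 67 + 3043 = 3110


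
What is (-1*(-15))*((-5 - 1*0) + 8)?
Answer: 45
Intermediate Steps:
(-1*(-15))*((-5 - 1*0) + 8) = 15*((-5 + 0) + 8) = 15*(-5 + 8) = 15*3 = 45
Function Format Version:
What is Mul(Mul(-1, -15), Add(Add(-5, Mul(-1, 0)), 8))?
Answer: 45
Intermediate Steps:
Mul(Mul(-1, -15), Add(Add(-5, Mul(-1, 0)), 8)) = Mul(15, Add(Add(-5, 0), 8)) = Mul(15, Add(-5, 8)) = Mul(15, 3) = 45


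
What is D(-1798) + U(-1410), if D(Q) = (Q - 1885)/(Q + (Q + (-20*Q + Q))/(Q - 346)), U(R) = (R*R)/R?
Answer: -47182438/33511 ≈ -1408.0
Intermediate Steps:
U(R) = R (U(R) = R²/R = R)
D(Q) = (-1885 + Q)/(Q - 18*Q/(-346 + Q)) (D(Q) = (-1885 + Q)/(Q + (Q - 19*Q)/(-346 + Q)) = (-1885 + Q)/(Q + (-18*Q)/(-346 + Q)) = (-1885 + Q)/(Q - 18*Q/(-346 + Q)))
D(-1798) + U(-1410) = (652210 + (-1798)² - 2231*(-1798))/((-1798)*(-364 - 1798)) - 1410 = -1/1798*(652210 + 3232804 + 4011338)/(-2162) - 1410 = -1/1798*(-1/2162)*7896352 - 1410 = 68072/33511 - 1410 = -47182438/33511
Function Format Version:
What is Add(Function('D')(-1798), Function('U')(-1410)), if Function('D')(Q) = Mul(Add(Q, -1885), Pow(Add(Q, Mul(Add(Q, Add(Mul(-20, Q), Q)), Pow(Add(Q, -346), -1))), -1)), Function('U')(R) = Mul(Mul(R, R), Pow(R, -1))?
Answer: Rational(-47182438, 33511) ≈ -1408.0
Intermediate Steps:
Function('U')(R) = R (Function('U')(R) = Mul(Pow(R, 2), Pow(R, -1)) = R)
Function('D')(Q) = Mul(Pow(Add(Q, Mul(-18, Q, Pow(Add(-346, Q), -1))), -1), Add(-1885, Q)) (Function('D')(Q) = Mul(Add(-1885, Q), Pow(Add(Q, Mul(Add(Q, Mul(-19, Q)), Pow(Add(-346, Q), -1))), -1)) = Mul(Add(-1885, Q), Pow(Add(Q, Mul(Mul(-18, Q), Pow(Add(-346, Q), -1))), -1)) = Mul(Add(-1885, Q), Pow(Add(Q, Mul(-18, Q, Pow(Add(-346, Q), -1))), -1)) = Mul(Pow(Add(Q, Mul(-18, Q, Pow(Add(-346, Q), -1))), -1), Add(-1885, Q)))
Add(Function('D')(-1798), Function('U')(-1410)) = Add(Mul(Pow(-1798, -1), Pow(Add(-364, -1798), -1), Add(652210, Pow(-1798, 2), Mul(-2231, -1798))), -1410) = Add(Mul(Rational(-1, 1798), Pow(-2162, -1), Add(652210, 3232804, 4011338)), -1410) = Add(Mul(Rational(-1, 1798), Rational(-1, 2162), 7896352), -1410) = Add(Rational(68072, 33511), -1410) = Rational(-47182438, 33511)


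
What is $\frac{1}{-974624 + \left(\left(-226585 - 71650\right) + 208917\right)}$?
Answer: $- \frac{1}{1063942} \approx -9.399 \cdot 10^{-7}$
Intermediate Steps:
$\frac{1}{-974624 + \left(\left(-226585 - 71650\right) + 208917\right)} = \frac{1}{-974624 + \left(-298235 + 208917\right)} = \frac{1}{-974624 - 89318} = \frac{1}{-1063942} = - \frac{1}{1063942}$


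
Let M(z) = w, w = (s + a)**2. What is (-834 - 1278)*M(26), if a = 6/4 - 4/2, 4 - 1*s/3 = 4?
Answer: -528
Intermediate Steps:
s = 0 (s = 12 - 3*4 = 12 - 12 = 0)
a = -1/2 (a = 6*(1/4) - 4*1/2 = 3/2 - 2 = -1/2 ≈ -0.50000)
w = 1/4 (w = (0 - 1/2)**2 = (-1/2)**2 = 1/4 ≈ 0.25000)
M(z) = 1/4
(-834 - 1278)*M(26) = (-834 - 1278)*(1/4) = -2112*1/4 = -528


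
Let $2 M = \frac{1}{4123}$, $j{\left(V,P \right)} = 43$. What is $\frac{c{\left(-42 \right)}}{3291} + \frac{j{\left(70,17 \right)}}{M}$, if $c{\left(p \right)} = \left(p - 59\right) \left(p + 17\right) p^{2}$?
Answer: $\frac{390456766}{1097} \approx 3.5593 \cdot 10^{5}$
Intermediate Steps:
$M = \frac{1}{8246}$ ($M = \frac{1}{2 \cdot 4123} = \frac{1}{2} \cdot \frac{1}{4123} = \frac{1}{8246} \approx 0.00012127$)
$c{\left(p \right)} = p^{2} \left(-59 + p\right) \left(17 + p\right)$ ($c{\left(p \right)} = \left(-59 + p\right) \left(17 + p\right) p^{2} = p^{2} \left(-59 + p\right) \left(17 + p\right)$)
$\frac{c{\left(-42 \right)}}{3291} + \frac{j{\left(70,17 \right)}}{M} = \frac{\left(-42\right)^{2} \left(-1003 + \left(-42\right)^{2} - -1764\right)}{3291} + 43 \frac{1}{\frac{1}{8246}} = 1764 \left(-1003 + 1764 + 1764\right) \frac{1}{3291} + 43 \cdot 8246 = 1764 \cdot 2525 \cdot \frac{1}{3291} + 354578 = 4454100 \cdot \frac{1}{3291} + 354578 = \frac{1484700}{1097} + 354578 = \frac{390456766}{1097}$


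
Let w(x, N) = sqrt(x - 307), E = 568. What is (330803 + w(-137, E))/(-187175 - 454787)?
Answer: -330803/641962 - I*sqrt(111)/320981 ≈ -0.5153 - 3.2823e-5*I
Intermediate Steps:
w(x, N) = sqrt(-307 + x)
(330803 + w(-137, E))/(-187175 - 454787) = (330803 + sqrt(-307 - 137))/(-187175 - 454787) = (330803 + sqrt(-444))/(-641962) = (330803 + 2*I*sqrt(111))*(-1/641962) = -330803/641962 - I*sqrt(111)/320981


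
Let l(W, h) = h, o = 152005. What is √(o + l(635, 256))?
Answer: √152261 ≈ 390.21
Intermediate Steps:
√(o + l(635, 256)) = √(152005 + 256) = √152261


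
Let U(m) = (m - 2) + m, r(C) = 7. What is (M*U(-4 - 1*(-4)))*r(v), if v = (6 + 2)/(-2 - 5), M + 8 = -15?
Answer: 322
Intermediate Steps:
M = -23 (M = -8 - 15 = -23)
v = -8/7 (v = 8/(-7) = 8*(-1/7) = -8/7 ≈ -1.1429)
U(m) = -2 + 2*m (U(m) = (-2 + m) + m = -2 + 2*m)
(M*U(-4 - 1*(-4)))*r(v) = -23*(-2 + 2*(-4 - 1*(-4)))*7 = -23*(-2 + 2*(-4 + 4))*7 = -23*(-2 + 2*0)*7 = -23*(-2 + 0)*7 = -23*(-2)*7 = 46*7 = 322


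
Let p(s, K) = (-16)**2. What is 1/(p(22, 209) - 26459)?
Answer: -1/26203 ≈ -3.8164e-5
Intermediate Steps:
p(s, K) = 256
1/(p(22, 209) - 26459) = 1/(256 - 26459) = 1/(-26203) = -1/26203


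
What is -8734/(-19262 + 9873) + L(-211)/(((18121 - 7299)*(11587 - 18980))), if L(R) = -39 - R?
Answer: 349389962428/375593077447 ≈ 0.93023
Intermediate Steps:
-8734/(-19262 + 9873) + L(-211)/(((18121 - 7299)*(11587 - 18980))) = -8734/(-19262 + 9873) + (-39 - 1*(-211))/(((18121 - 7299)*(11587 - 18980))) = -8734/(-9389) + (-39 + 211)/((10822*(-7393))) = -8734*(-1/9389) + 172/(-80007046) = 8734/9389 + 172*(-1/80007046) = 8734/9389 - 86/40003523 = 349389962428/375593077447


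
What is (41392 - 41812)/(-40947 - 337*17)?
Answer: 15/1667 ≈ 0.0089982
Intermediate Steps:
(41392 - 41812)/(-40947 - 337*17) = -420/(-40947 - 5729) = -420/(-46676) = -420*(-1/46676) = 15/1667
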